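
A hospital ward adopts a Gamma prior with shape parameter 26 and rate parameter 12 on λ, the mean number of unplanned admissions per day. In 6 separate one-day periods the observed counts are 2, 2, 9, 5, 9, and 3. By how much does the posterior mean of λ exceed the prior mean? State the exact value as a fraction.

17/18

Total count: 2 + 2 + 9 + 5 + 9 + 3 = 30.
Total exposure: 6 days.
Posterior: α' = 26 + 30 = 56, β' = 12 + 6 = 18.
Posterior mean = 56/18 = 28/9; prior mean = 26/12 = 13/6. Difference = 28/9 − 13/6 = 17/18.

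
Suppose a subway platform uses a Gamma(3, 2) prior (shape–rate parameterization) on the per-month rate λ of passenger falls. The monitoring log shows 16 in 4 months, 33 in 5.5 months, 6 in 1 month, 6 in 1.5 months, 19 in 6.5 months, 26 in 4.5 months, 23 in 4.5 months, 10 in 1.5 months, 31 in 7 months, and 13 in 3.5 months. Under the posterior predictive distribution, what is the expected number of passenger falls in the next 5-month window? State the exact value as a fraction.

1860/83

Total count: 16 + 33 + 6 + 6 + 19 + 26 + 23 + 10 + 31 + 13 = 183.
Total exposure: 4 + 5.5 + 1 + 1.5 + 6.5 + 4.5 + 4.5 + 1.5 + 7 + 3.5 = 39.5 months.
Conjugate update: add total count to the shape and total exposure to the rate, giving Gamma(186, 83/2).
Predictive mean over a 5-month window = T·E[λ|data] = 5·186/(83/2) = 1860/83.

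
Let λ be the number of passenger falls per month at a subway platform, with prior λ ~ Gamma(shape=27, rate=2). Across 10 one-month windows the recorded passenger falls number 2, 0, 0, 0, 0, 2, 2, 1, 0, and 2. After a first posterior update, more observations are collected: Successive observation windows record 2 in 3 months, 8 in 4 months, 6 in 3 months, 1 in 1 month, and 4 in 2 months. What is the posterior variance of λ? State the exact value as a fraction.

Total count: 2 + 0 + 0 + 0 + 0 + 2 + 2 + 1 + 0 + 2 = 9.
Total exposure: 10 months.
After the first batch: Gamma(27 + 9, 2 + 10) = Gamma(36, 12).
Total count: 2 + 8 + 6 + 1 + 4 = 21.
Total exposure: 3 + 4 + 3 + 1 + 2 = 13 months.
After the second batch: Gamma(36 + 21, 12 + 13) = Gamma(57, 25).
Posterior variance = α'/β'² = 57/625.

57/625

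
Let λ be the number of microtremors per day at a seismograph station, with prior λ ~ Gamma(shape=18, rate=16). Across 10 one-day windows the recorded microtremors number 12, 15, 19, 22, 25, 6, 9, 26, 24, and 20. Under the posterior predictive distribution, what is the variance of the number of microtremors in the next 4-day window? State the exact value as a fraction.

5880/169

Total count: 12 + 15 + 19 + 22 + 25 + 6 + 9 + 26 + 24 + 20 = 178.
Total exposure: 10 days.
Posterior: α' = 18 + 178 = 196, β' = 16 + 10 = 26.
The posterior predictive for a window of length T is Negative Binomial with variance T·α'·(β'+T)/β'² = 4·196·30/676 = 5880/169.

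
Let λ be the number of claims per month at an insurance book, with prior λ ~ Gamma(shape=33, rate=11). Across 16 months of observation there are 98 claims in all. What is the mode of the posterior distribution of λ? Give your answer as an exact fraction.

130/27

Total count 98 over total exposure 16 months.
Conjugate update: add total count to the shape and total exposure to the rate, giving Gamma(131, 27).
Posterior mode = (α'−1)/β' = 130/27.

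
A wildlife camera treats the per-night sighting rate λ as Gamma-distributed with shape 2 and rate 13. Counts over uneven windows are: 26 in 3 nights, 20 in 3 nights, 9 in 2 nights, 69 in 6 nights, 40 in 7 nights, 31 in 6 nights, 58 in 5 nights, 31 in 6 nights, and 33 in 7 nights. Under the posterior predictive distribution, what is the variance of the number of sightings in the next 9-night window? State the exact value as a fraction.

Total count: 26 + 20 + 9 + 69 + 40 + 31 + 58 + 31 + 33 = 317.
Total exposure: 3 + 3 + 2 + 6 + 7 + 6 + 5 + 6 + 7 = 45 nights.
The Gamma prior is conjugate for the Poisson rate, so λ | data ~ Gamma(2+317, 13+45) = Gamma(319, 58).
The posterior predictive for a window of length T is Negative Binomial with variance T·α'·(β'+T)/β'² = 9·319·67/3364 = 6633/116.

6633/116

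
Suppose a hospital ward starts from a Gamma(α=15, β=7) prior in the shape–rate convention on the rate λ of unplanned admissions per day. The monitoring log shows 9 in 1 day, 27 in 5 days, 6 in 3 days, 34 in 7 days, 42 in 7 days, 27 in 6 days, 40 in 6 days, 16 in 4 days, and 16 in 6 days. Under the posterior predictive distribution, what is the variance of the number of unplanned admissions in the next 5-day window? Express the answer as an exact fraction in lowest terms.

Total count: 9 + 27 + 6 + 34 + 42 + 27 + 40 + 16 + 16 = 217.
Total exposure: 1 + 5 + 3 + 7 + 7 + 6 + 6 + 4 + 6 = 45 days.
The Gamma prior is conjugate for the Poisson rate, so λ | data ~ Gamma(15+217, 7+45) = Gamma(232, 52).
The posterior predictive for a window of length T is Negative Binomial with variance T·α'·(β'+T)/β'² = 5·232·57/2704 = 8265/338.

8265/338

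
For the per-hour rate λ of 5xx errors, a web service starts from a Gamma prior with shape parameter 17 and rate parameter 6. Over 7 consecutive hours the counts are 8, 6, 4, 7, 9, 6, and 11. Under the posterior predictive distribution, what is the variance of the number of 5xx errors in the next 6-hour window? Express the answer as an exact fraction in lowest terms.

7752/169

Total count: 8 + 6 + 4 + 7 + 9 + 6 + 11 = 51.
Total exposure: 7 hours.
Conjugate update: add total count to the shape and total exposure to the rate, giving Gamma(68, 13).
The posterior predictive for a window of length T is Negative Binomial with variance T·α'·(β'+T)/β'² = 6·68·19/169 = 7752/169.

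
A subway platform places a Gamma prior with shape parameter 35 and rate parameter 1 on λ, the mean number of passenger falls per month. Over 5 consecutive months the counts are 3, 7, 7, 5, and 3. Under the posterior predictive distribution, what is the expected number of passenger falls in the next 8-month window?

Total count: 3 + 7 + 7 + 5 + 3 = 25.
Total exposure: 5 months.
The Gamma prior is conjugate for the Poisson rate, so λ | data ~ Gamma(35+25, 1+5) = Gamma(60, 6).
Predictive mean over an 8-month window = T·E[λ|data] = 8·60/6 = 80.

80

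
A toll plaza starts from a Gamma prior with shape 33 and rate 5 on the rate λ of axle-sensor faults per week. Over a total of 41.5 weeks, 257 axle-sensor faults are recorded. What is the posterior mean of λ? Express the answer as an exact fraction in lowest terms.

Total count 257 over total exposure 41.5 weeks.
Conjugate update: add total count to the shape and total exposure to the rate, giving Gamma(290, 93/2).
Posterior mean = α'/β' = 290/(93/2) = 580/93.

580/93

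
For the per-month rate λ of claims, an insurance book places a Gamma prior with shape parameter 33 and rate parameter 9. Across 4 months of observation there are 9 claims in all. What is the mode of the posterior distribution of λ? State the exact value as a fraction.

Total count 9 over total exposure 4 months.
The Gamma prior is conjugate for the Poisson rate, so λ | data ~ Gamma(33+9, 9+4) = Gamma(42, 13).
Posterior mode = (α'−1)/β' = 41/13.

41/13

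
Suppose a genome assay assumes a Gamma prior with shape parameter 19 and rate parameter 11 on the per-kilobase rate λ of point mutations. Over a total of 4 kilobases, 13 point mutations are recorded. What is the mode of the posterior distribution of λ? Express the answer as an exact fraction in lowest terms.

31/15

Total count 13 over total exposure 4 kilobases.
Gamma(α, β) with Poisson data over total exposure Σt gives posterior Gamma(α+Σx, β+Σt) = Gamma(32, 15).
Posterior mode = (α'−1)/β' = 31/15.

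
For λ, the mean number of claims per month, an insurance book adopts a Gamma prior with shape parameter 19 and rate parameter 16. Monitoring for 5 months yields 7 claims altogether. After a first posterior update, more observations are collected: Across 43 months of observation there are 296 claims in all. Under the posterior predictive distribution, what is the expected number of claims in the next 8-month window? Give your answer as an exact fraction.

161/4

Total count 7 over total exposure 5 months.
After the first batch: Gamma(19 + 7, 16 + 5) = Gamma(26, 21).
Total count 296 over total exposure 43 months.
After the second batch: Gamma(26 + 296, 21 + 43) = Gamma(322, 64).
Predictive mean over an 8-month window = T·E[λ|data] = 8·322/64 = 161/4.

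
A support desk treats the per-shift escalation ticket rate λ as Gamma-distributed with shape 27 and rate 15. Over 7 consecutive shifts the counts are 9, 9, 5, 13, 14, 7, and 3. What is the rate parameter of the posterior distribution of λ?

22

Total count: 9 + 9 + 5 + 13 + 14 + 7 + 3 = 60.
Total exposure: 7 shifts.
Posterior: α' = 27 + 60 = 87, β' = 15 + 7 = 22.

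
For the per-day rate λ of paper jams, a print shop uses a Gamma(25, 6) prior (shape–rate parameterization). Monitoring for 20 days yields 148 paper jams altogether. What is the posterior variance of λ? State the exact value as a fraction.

Total count 148 over total exposure 20 days.
Gamma(α, β) with Poisson data over total exposure Σt gives posterior Gamma(α+Σx, β+Σt) = Gamma(173, 26).
Posterior variance = α'/β'² = 173/676.

173/676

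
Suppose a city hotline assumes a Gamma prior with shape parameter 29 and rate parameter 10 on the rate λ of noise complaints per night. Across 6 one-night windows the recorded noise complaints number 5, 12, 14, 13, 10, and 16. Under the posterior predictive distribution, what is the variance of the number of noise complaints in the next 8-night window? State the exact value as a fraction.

297/4

Total count: 5 + 12 + 14 + 13 + 10 + 16 = 70.
Total exposure: 6 nights.
By Gamma–Poisson conjugacy, the posterior is Gamma(α + Σx, β + Σt) = Gamma(29 + 70, 10 + 6) = Gamma(99, 16).
The posterior predictive for a window of length T is Negative Binomial with variance T·α'·(β'+T)/β'² = 8·99·24/256 = 297/4.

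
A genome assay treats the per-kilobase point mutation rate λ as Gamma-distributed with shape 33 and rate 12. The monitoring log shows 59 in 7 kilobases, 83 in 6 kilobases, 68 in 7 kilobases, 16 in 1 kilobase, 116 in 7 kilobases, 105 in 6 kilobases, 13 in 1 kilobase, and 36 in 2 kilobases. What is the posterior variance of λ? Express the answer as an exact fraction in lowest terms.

529/2401

Total count: 59 + 83 + 68 + 16 + 116 + 105 + 13 + 36 = 496.
Total exposure: 7 + 6 + 7 + 1 + 7 + 6 + 1 + 2 = 37 kilobases.
The Gamma prior is conjugate for the Poisson rate, so λ | data ~ Gamma(33+496, 12+37) = Gamma(529, 49).
Posterior variance = α'/β'² = 529/2401.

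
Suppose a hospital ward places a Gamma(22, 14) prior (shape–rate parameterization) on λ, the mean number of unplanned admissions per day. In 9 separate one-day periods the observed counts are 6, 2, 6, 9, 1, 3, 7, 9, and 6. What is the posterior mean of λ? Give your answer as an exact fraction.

Total count: 6 + 2 + 6 + 9 + 1 + 3 + 7 + 9 + 6 = 49.
Total exposure: 9 days.
By Gamma–Poisson conjugacy, the posterior is Gamma(α + Σx, β + Σt) = Gamma(22 + 49, 14 + 9) = Gamma(71, 23).
Posterior mean = α'/β' = 71/23.

71/23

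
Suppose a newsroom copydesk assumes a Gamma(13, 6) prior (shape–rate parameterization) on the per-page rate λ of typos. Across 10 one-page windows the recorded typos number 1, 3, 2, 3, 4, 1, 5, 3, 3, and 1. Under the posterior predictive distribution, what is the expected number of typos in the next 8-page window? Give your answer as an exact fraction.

39/2

Total count: 1 + 3 + 2 + 3 + 4 + 1 + 5 + 3 + 3 + 1 = 26.
Total exposure: 10 pages.
Posterior: α' = 13 + 26 = 39, β' = 6 + 10 = 16.
Predictive mean over an 8-page window = T·E[λ|data] = 8·39/16 = 39/2.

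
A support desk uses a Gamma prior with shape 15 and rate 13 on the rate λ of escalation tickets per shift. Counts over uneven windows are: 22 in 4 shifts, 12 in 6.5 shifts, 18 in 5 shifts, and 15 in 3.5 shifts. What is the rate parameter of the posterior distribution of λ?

Total count: 22 + 12 + 18 + 15 = 67.
Total exposure: 4 + 6.5 + 5 + 3.5 = 19 shifts.
Gamma(α, β) with Poisson data over total exposure Σt gives posterior Gamma(α+Σx, β+Σt) = Gamma(82, 32).

32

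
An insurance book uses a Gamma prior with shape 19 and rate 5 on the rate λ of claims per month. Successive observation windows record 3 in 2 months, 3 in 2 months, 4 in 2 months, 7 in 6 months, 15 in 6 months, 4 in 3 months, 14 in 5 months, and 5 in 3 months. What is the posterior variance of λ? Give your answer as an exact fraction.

Total count: 3 + 3 + 4 + 7 + 15 + 4 + 14 + 5 = 55.
Total exposure: 2 + 2 + 2 + 6 + 6 + 3 + 5 + 3 = 29 months.
By Gamma–Poisson conjugacy, the posterior is Gamma(α + Σx, β + Σt) = Gamma(19 + 55, 5 + 29) = Gamma(74, 34).
Posterior variance = α'/β'² = 74/1156 = 37/578.

37/578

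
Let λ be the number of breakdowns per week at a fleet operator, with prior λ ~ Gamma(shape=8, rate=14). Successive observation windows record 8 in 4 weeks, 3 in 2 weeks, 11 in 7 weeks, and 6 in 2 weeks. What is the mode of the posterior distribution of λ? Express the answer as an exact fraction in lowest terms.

Total count: 8 + 3 + 11 + 6 = 28.
Total exposure: 4 + 2 + 7 + 2 = 15 weeks.
Conjugate update: add total count to the shape and total exposure to the rate, giving Gamma(36, 29).
Posterior mode = (α'−1)/β' = 35/29.

35/29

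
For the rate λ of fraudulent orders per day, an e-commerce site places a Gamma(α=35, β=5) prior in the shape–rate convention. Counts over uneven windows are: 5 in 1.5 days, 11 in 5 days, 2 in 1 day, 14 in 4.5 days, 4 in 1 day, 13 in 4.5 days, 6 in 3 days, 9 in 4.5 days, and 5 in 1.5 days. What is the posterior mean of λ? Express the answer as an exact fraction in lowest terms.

208/63

Total count: 5 + 11 + 2 + 14 + 4 + 13 + 6 + 9 + 5 = 69.
Total exposure: 1.5 + 5 + 1 + 4.5 + 1 + 4.5 + 3 + 4.5 + 1.5 = 26.5 days.
Gamma(α, β) with Poisson data over total exposure Σt gives posterior Gamma(α+Σx, β+Σt) = Gamma(104, 63/2).
Posterior mean = α'/β' = 104/(63/2) = 208/63.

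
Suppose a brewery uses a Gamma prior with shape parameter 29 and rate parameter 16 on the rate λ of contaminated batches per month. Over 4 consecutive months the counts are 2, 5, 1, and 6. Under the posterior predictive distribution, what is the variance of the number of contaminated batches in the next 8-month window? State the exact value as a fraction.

602/25

Total count: 2 + 5 + 1 + 6 = 14.
Total exposure: 4 months.
Posterior: α' = 29 + 14 = 43, β' = 16 + 4 = 20.
The posterior predictive for a window of length T is Negative Binomial with variance T·α'·(β'+T)/β'² = 8·43·28/400 = 602/25.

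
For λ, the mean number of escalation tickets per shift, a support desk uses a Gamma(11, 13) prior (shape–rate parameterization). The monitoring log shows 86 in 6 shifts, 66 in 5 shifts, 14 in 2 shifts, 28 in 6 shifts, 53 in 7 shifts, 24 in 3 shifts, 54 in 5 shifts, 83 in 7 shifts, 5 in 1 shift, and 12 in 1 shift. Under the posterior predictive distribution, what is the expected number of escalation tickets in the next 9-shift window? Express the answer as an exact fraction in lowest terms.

981/14

Total count: 86 + 66 + 14 + 28 + 53 + 24 + 54 + 83 + 5 + 12 = 425.
Total exposure: 6 + 5 + 2 + 6 + 7 + 3 + 5 + 7 + 1 + 1 = 43 shifts.
Posterior: α' = 11 + 425 = 436, β' = 13 + 43 = 56.
Predictive mean over a 9-shift window = T·E[λ|data] = 9·436/56 = 981/14.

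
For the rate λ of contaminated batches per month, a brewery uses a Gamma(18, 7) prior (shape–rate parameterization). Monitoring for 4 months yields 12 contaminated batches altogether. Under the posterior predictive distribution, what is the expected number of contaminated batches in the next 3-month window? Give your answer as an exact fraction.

90/11

Total count 12 over total exposure 4 months.
By Gamma–Poisson conjugacy, the posterior is Gamma(α + Σx, β + Σt) = Gamma(18 + 12, 7 + 4) = Gamma(30, 11).
Predictive mean over a 3-month window = T·E[λ|data] = 3·30/11 = 90/11.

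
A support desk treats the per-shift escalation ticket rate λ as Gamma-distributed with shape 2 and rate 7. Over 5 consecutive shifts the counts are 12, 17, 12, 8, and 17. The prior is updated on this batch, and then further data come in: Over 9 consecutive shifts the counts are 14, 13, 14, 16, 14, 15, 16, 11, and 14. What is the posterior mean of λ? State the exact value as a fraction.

Total count: 12 + 17 + 12 + 8 + 17 = 66.
Total exposure: 5 shifts.
After the first batch: Gamma(2 + 66, 7 + 5) = Gamma(68, 12).
Total count: 14 + 13 + 14 + 16 + 14 + 15 + 16 + 11 + 14 = 127.
Total exposure: 9 shifts.
After the second batch: Gamma(68 + 127, 12 + 9) = Gamma(195, 21).
Posterior mean = α'/β' = 195/21 = 65/7.

65/7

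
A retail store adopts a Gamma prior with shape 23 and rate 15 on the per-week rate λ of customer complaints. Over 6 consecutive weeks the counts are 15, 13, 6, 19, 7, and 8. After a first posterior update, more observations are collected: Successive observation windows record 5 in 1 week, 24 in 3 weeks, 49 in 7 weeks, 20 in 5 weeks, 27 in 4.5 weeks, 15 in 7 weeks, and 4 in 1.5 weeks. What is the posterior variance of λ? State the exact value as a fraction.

47/500

Total count: 15 + 13 + 6 + 19 + 7 + 8 = 68.
Total exposure: 6 weeks.
After the first batch: Gamma(23 + 68, 15 + 6) = Gamma(91, 21).
Total count: 5 + 24 + 49 + 20 + 27 + 15 + 4 = 144.
Total exposure: 1 + 3 + 7 + 5 + 4.5 + 7 + 1.5 = 29 weeks.
After the second batch: Gamma(91 + 144, 21 + 29) = Gamma(235, 50).
Posterior variance = α'/β'² = 235/2500 = 47/500.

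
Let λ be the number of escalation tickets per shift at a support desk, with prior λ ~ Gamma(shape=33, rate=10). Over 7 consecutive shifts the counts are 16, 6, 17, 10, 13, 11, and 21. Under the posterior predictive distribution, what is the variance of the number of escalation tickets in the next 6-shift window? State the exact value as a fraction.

17526/289

Total count: 16 + 6 + 17 + 10 + 13 + 11 + 21 = 94.
Total exposure: 7 shifts.
Conjugate update: add total count to the shape and total exposure to the rate, giving Gamma(127, 17).
The posterior predictive for a window of length T is Negative Binomial with variance T·α'·(β'+T)/β'² = 6·127·23/289 = 17526/289.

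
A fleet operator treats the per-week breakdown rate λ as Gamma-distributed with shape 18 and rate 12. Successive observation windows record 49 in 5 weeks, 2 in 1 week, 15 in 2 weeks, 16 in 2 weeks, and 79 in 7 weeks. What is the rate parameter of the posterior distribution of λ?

29

Total count: 49 + 2 + 15 + 16 + 79 = 161.
Total exposure: 5 + 1 + 2 + 2 + 7 = 17 weeks.
By Gamma–Poisson conjugacy, the posterior is Gamma(α + Σx, β + Σt) = Gamma(18 + 161, 12 + 17) = Gamma(179, 29).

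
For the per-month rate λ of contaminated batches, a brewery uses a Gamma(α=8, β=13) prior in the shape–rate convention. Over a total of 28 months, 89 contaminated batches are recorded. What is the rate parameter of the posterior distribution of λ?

Total count 89 over total exposure 28 months.
Posterior: α' = 8 + 89 = 97, β' = 13 + 28 = 41.

41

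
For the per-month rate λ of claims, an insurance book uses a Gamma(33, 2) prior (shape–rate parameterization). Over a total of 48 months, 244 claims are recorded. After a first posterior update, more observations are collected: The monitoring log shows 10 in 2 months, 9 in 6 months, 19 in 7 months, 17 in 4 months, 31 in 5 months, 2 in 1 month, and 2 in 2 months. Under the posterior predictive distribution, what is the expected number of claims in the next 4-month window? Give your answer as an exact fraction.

Total count 244 over total exposure 48 months.
After the first batch: Gamma(33 + 244, 2 + 48) = Gamma(277, 50).
Total count: 10 + 9 + 19 + 17 + 31 + 2 + 2 = 90.
Total exposure: 2 + 6 + 7 + 4 + 5 + 1 + 2 = 27 months.
After the second batch: Gamma(277 + 90, 50 + 27) = Gamma(367, 77).
Predictive mean over a 4-month window = T·E[λ|data] = 4·367/77 = 1468/77.

1468/77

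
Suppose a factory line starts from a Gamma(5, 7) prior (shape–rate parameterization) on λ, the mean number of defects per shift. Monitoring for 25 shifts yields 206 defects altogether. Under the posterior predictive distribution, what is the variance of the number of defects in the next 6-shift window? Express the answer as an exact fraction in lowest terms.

12027/256

Total count 206 over total exposure 25 shifts.
Posterior: α' = 5 + 206 = 211, β' = 7 + 25 = 32.
The posterior predictive for a window of length T is Negative Binomial with variance T·α'·(β'+T)/β'² = 6·211·38/1024 = 12027/256.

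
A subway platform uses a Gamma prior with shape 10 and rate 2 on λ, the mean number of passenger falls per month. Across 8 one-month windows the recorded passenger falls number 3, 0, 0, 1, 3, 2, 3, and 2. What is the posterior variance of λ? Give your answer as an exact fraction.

Total count: 3 + 0 + 0 + 1 + 3 + 2 + 3 + 2 = 14.
Total exposure: 8 months.
By Gamma–Poisson conjugacy, the posterior is Gamma(α + Σx, β + Σt) = Gamma(10 + 14, 2 + 8) = Gamma(24, 10).
Posterior variance = α'/β'² = 24/100 = 6/25.

6/25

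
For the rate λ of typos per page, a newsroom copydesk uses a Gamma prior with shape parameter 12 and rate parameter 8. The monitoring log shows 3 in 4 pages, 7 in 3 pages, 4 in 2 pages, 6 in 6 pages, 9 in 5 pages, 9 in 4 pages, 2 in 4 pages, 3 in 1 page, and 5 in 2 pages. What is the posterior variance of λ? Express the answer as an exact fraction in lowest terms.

20/507

Total count: 3 + 7 + 4 + 6 + 9 + 9 + 2 + 3 + 5 = 48.
Total exposure: 4 + 3 + 2 + 6 + 5 + 4 + 4 + 1 + 2 = 31 pages.
The Gamma prior is conjugate for the Poisson rate, so λ | data ~ Gamma(12+48, 8+31) = Gamma(60, 39).
Posterior variance = α'/β'² = 60/1521 = 20/507.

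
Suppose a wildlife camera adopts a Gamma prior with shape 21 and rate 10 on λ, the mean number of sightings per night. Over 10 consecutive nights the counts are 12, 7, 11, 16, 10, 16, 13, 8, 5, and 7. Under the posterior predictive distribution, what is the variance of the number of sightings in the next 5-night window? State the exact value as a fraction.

Total count: 12 + 7 + 11 + 16 + 10 + 16 + 13 + 8 + 5 + 7 = 105.
Total exposure: 10 nights.
Posterior: α' = 21 + 105 = 126, β' = 10 + 10 = 20.
The posterior predictive for a window of length T is Negative Binomial with variance T·α'·(β'+T)/β'² = 5·126·25/400 = 315/8.

315/8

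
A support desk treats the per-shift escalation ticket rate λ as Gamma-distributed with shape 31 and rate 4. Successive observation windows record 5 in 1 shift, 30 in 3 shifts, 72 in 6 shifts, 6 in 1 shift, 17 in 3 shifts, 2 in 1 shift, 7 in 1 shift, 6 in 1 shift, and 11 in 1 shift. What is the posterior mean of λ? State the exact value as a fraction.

Total count: 5 + 30 + 72 + 6 + 17 + 2 + 7 + 6 + 11 = 156.
Total exposure: 1 + 3 + 6 + 1 + 3 + 1 + 1 + 1 + 1 = 18 shifts.
By Gamma–Poisson conjugacy, the posterior is Gamma(α + Σx, β + Σt) = Gamma(31 + 156, 4 + 18) = Gamma(187, 22).
Posterior mean = α'/β' = 187/22 = 17/2.

17/2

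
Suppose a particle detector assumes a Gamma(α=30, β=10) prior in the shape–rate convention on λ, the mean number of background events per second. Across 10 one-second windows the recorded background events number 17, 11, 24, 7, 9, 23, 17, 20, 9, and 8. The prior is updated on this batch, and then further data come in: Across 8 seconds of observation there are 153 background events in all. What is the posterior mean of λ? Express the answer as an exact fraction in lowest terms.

Total count: 17 + 11 + 24 + 7 + 9 + 23 + 17 + 20 + 9 + 8 = 145.
Total exposure: 10 seconds.
After the first batch: Gamma(30 + 145, 10 + 10) = Gamma(175, 20).
Total count 153 over total exposure 8 seconds.
After the second batch: Gamma(175 + 153, 20 + 8) = Gamma(328, 28).
Posterior mean = α'/β' = 328/28 = 82/7.

82/7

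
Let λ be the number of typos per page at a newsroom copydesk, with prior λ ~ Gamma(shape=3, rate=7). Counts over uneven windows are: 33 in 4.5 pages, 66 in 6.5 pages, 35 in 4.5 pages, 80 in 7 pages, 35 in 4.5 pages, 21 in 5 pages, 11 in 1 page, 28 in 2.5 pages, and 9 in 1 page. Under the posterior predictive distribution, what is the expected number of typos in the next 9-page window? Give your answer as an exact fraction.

Total count: 33 + 66 + 35 + 80 + 35 + 21 + 11 + 28 + 9 = 318.
Total exposure: 4.5 + 6.5 + 4.5 + 7 + 4.5 + 5 + 1 + 2.5 + 1 = 36.5 pages.
Gamma(α, β) with Poisson data over total exposure Σt gives posterior Gamma(α+Σx, β+Σt) = Gamma(321, 87/2).
Predictive mean over a 9-page window = T·E[λ|data] = 9·321/(87/2) = 1926/29.

1926/29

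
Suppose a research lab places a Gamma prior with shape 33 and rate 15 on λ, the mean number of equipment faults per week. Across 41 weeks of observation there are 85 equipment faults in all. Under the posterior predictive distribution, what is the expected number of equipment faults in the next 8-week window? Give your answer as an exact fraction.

Total count 85 over total exposure 41 weeks.
Conjugate update: add total count to the shape and total exposure to the rate, giving Gamma(118, 56).
Predictive mean over an 8-week window = T·E[λ|data] = 8·118/56 = 118/7.

118/7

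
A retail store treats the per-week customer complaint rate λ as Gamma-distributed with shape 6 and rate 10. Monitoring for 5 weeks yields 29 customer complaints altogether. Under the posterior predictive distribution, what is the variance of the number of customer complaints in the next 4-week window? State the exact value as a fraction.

532/45

Total count 29 over total exposure 5 weeks.
By Gamma–Poisson conjugacy, the posterior is Gamma(α + Σx, β + Σt) = Gamma(6 + 29, 10 + 5) = Gamma(35, 15).
The posterior predictive for a window of length T is Negative Binomial with variance T·α'·(β'+T)/β'² = 4·35·19/225 = 532/45.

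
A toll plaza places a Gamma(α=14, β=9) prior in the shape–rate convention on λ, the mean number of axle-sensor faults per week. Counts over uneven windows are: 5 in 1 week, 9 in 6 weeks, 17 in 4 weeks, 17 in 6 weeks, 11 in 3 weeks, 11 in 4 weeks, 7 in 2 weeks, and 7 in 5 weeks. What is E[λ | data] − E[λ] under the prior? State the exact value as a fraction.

Total count: 5 + 9 + 17 + 17 + 11 + 11 + 7 + 7 = 84.
Total exposure: 1 + 6 + 4 + 6 + 3 + 4 + 2 + 5 = 31 weeks.
Gamma(α, β) with Poisson data over total exposure Σt gives posterior Gamma(α+Σx, β+Σt) = Gamma(98, 40).
Posterior mean = 98/40 = 49/20; prior mean = 14/9 = 14/9. Difference = 49/20 − 14/9 = 161/180.

161/180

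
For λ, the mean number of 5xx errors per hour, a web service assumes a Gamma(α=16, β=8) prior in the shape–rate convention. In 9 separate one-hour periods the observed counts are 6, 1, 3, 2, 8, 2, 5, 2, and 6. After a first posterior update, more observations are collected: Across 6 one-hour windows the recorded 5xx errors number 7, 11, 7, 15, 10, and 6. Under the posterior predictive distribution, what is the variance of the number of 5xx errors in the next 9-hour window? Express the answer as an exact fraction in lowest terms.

30816/529

Total count: 6 + 1 + 3 + 2 + 8 + 2 + 5 + 2 + 6 = 35.
Total exposure: 9 hours.
After the first batch: Gamma(16 + 35, 8 + 9) = Gamma(51, 17).
Total count: 7 + 11 + 7 + 15 + 10 + 6 = 56.
Total exposure: 6 hours.
After the second batch: Gamma(51 + 56, 17 + 6) = Gamma(107, 23).
The posterior predictive for a window of length T is Negative Binomial with variance T·α'·(β'+T)/β'² = 9·107·32/529 = 30816/529.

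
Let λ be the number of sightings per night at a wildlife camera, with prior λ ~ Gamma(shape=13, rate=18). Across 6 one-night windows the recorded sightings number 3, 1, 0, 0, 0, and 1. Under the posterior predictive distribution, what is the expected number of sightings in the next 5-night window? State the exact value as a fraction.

Total count: 3 + 1 + 0 + 0 + 0 + 1 = 5.
Total exposure: 6 nights.
Posterior: α' = 13 + 5 = 18, β' = 18 + 6 = 24.
Predictive mean over a 5-night window = T·E[λ|data] = 5·18/24 = 15/4.

15/4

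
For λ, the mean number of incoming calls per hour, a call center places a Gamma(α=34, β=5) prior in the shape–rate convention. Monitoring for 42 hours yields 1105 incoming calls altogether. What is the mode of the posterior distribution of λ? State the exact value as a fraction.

Total count 1105 over total exposure 42 hours.
Gamma(α, β) with Poisson data over total exposure Σt gives posterior Gamma(α+Σx, β+Σt) = Gamma(1139, 47).
Posterior mode = (α'−1)/β' = 1138/47.

1138/47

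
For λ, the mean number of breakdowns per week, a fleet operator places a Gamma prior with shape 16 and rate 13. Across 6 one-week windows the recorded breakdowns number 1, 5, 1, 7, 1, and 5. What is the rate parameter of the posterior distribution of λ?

Total count: 1 + 5 + 1 + 7 + 1 + 5 = 20.
Total exposure: 6 weeks.
The Gamma prior is conjugate for the Poisson rate, so λ | data ~ Gamma(16+20, 13+6) = Gamma(36, 19).

19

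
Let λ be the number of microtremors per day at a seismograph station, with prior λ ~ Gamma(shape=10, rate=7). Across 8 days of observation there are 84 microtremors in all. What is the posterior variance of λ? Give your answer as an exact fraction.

Total count 84 over total exposure 8 days.
By Gamma–Poisson conjugacy, the posterior is Gamma(α + Σx, β + Σt) = Gamma(10 + 84, 7 + 8) = Gamma(94, 15).
Posterior variance = α'/β'² = 94/225.

94/225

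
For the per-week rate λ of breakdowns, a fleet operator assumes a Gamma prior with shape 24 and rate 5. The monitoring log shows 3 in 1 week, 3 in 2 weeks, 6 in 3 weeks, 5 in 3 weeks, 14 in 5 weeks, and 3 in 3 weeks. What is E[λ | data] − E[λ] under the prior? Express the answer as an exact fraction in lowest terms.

-119/55

Total count: 3 + 3 + 6 + 5 + 14 + 3 = 34.
Total exposure: 1 + 2 + 3 + 3 + 5 + 3 = 17 weeks.
Conjugate update: add total count to the shape and total exposure to the rate, giving Gamma(58, 22).
Posterior mean = 58/22 = 29/11; prior mean = 24/5 = 24/5. Difference = 29/11 − 24/5 = -119/55.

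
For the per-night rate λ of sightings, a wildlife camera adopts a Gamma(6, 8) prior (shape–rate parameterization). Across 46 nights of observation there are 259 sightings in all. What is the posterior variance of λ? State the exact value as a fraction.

Total count 259 over total exposure 46 nights.
Conjugate update: add total count to the shape and total exposure to the rate, giving Gamma(265, 54).
Posterior variance = α'/β'² = 265/2916.

265/2916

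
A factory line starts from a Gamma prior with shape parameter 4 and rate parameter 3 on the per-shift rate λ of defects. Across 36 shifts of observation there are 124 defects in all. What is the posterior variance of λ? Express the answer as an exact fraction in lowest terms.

128/1521

Total count 124 over total exposure 36 shifts.
Conjugate update: add total count to the shape and total exposure to the rate, giving Gamma(128, 39).
Posterior variance = α'/β'² = 128/1521.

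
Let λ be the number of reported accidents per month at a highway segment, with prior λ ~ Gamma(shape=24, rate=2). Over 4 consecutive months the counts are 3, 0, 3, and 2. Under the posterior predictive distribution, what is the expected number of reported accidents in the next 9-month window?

Total count: 3 + 0 + 3 + 2 = 8.
Total exposure: 4 months.
Posterior: α' = 24 + 8 = 32, β' = 2 + 4 = 6.
Predictive mean over a 9-month window = T·E[λ|data] = 9·32/6 = 48.

48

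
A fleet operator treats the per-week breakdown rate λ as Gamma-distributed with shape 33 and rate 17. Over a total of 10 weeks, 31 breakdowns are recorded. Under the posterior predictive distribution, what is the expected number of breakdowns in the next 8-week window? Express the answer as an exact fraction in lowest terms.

512/27

Total count 31 over total exposure 10 weeks.
Gamma(α, β) with Poisson data over total exposure Σt gives posterior Gamma(α+Σx, β+Σt) = Gamma(64, 27).
Predictive mean over an 8-week window = T·E[λ|data] = 8·64/27 = 512/27.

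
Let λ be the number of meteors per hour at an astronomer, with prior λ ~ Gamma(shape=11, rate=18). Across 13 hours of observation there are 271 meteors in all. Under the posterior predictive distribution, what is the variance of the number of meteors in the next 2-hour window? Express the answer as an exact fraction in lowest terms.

18612/961

Total count 271 over total exposure 13 hours.
Conjugate update: add total count to the shape and total exposure to the rate, giving Gamma(282, 31).
The posterior predictive for a window of length T is Negative Binomial with variance T·α'·(β'+T)/β'² = 2·282·33/961 = 18612/961.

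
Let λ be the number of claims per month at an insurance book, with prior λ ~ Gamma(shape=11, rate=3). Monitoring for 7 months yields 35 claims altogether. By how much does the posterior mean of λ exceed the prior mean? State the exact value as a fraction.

Total count 35 over total exposure 7 months.
Conjugate update: add total count to the shape and total exposure to the rate, giving Gamma(46, 10).
Posterior mean = 46/10 = 23/5; prior mean = 11/3 = 11/3. Difference = 23/5 − 11/3 = 14/15.

14/15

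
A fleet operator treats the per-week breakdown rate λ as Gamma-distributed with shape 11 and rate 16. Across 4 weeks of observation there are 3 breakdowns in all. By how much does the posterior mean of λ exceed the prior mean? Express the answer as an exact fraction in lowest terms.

Total count 3 over total exposure 4 weeks.
Gamma(α, β) with Poisson data over total exposure Σt gives posterior Gamma(α+Σx, β+Σt) = Gamma(14, 20).
Posterior mean = 14/20 = 7/10; prior mean = 11/16 = 11/16. Difference = 7/10 − 11/16 = 1/80.

1/80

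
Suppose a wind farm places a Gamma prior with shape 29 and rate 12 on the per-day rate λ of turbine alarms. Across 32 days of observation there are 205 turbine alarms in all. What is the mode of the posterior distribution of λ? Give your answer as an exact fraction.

233/44

Total count 205 over total exposure 32 days.
Posterior: α' = 29 + 205 = 234, β' = 12 + 32 = 44.
Posterior mode = (α'−1)/β' = 233/44.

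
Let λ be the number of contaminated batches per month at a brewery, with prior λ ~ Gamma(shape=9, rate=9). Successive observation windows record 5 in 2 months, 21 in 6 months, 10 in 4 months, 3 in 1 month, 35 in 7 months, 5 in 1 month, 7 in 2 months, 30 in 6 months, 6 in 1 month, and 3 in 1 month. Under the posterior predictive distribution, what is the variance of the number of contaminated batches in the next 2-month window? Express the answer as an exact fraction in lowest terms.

1407/200

Total count: 5 + 21 + 10 + 3 + 35 + 5 + 7 + 30 + 6 + 3 = 125.
Total exposure: 2 + 6 + 4 + 1 + 7 + 1 + 2 + 6 + 1 + 1 = 31 months.
Gamma(α, β) with Poisson data over total exposure Σt gives posterior Gamma(α+Σx, β+Σt) = Gamma(134, 40).
The posterior predictive for a window of length T is Negative Binomial with variance T·α'·(β'+T)/β'² = 2·134·42/1600 = 1407/200.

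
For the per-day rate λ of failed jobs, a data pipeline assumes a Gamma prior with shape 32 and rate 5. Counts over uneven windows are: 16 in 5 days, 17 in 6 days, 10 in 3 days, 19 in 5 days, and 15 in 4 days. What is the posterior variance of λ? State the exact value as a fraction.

Total count: 16 + 17 + 10 + 19 + 15 = 77.
Total exposure: 5 + 6 + 3 + 5 + 4 = 23 days.
Posterior: α' = 32 + 77 = 109, β' = 5 + 23 = 28.
Posterior variance = α'/β'² = 109/784.

109/784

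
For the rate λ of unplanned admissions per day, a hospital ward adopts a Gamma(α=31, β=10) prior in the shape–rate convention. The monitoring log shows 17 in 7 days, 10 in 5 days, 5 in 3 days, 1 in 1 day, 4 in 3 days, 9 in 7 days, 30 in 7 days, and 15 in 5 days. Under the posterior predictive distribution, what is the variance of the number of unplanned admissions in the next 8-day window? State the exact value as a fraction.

Total count: 17 + 10 + 5 + 1 + 4 + 9 + 30 + 15 = 91.
Total exposure: 7 + 5 + 3 + 1 + 3 + 7 + 7 + 5 = 38 days.
The Gamma prior is conjugate for the Poisson rate, so λ | data ~ Gamma(31+91, 10+38) = Gamma(122, 48).
The posterior predictive for a window of length T is Negative Binomial with variance T·α'·(β'+T)/β'² = 8·122·56/2304 = 427/18.

427/18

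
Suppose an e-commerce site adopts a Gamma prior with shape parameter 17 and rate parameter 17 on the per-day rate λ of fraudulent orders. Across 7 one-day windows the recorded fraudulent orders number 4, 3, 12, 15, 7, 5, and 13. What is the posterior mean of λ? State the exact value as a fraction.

19/6

Total count: 4 + 3 + 12 + 15 + 7 + 5 + 13 = 59.
Total exposure: 7 days.
Posterior: α' = 17 + 59 = 76, β' = 17 + 7 = 24.
Posterior mean = α'/β' = 76/24 = 19/6.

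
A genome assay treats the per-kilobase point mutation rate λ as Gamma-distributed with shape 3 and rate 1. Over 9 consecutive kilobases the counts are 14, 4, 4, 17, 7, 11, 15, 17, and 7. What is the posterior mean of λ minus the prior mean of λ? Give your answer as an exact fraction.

Total count: 14 + 4 + 4 + 17 + 7 + 11 + 15 + 17 + 7 = 96.
Total exposure: 9 kilobases.
The Gamma prior is conjugate for the Poisson rate, so λ | data ~ Gamma(3+96, 1+9) = Gamma(99, 10).
Posterior mean = 99/10 = 99/10; prior mean = 3/1 = 3. Difference = 99/10 − 3 = 69/10.

69/10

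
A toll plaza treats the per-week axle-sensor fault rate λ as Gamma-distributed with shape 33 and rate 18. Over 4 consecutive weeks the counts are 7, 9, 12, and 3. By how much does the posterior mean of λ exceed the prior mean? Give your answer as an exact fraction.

Total count: 7 + 9 + 12 + 3 = 31.
Total exposure: 4 weeks.
By Gamma–Poisson conjugacy, the posterior is Gamma(α + Σx, β + Σt) = Gamma(33 + 31, 18 + 4) = Gamma(64, 22).
Posterior mean = 64/22 = 32/11; prior mean = 33/18 = 11/6. Difference = 32/11 − 11/6 = 71/66.

71/66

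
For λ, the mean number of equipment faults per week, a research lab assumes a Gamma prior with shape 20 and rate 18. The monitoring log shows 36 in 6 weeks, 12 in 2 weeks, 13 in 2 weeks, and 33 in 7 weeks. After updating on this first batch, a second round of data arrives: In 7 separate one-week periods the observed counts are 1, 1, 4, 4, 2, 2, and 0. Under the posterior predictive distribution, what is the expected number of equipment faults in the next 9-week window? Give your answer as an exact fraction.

192/7

Total count: 36 + 12 + 13 + 33 = 94.
Total exposure: 6 + 2 + 2 + 7 = 17 weeks.
After the first batch: Gamma(20 + 94, 18 + 17) = Gamma(114, 35).
Total count: 1 + 1 + 4 + 4 + 2 + 2 + 0 = 14.
Total exposure: 7 weeks.
After the second batch: Gamma(114 + 14, 35 + 7) = Gamma(128, 42).
Predictive mean over a 9-week window = T·E[λ|data] = 9·128/42 = 192/7.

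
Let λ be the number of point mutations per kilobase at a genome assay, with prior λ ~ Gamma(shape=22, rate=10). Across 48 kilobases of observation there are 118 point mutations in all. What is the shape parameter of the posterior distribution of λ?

Total count 118 over total exposure 48 kilobases.
Conjugate update: add total count to the shape and total exposure to the rate, giving Gamma(140, 58).

140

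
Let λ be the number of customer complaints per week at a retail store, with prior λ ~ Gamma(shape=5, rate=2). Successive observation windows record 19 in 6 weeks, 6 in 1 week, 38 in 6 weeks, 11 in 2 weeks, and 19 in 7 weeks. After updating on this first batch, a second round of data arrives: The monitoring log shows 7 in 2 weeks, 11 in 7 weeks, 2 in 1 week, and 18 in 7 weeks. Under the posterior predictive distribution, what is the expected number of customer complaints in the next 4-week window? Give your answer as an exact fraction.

544/41

Total count: 19 + 6 + 38 + 11 + 19 = 93.
Total exposure: 6 + 1 + 6 + 2 + 7 = 22 weeks.
After the first batch: Gamma(5 + 93, 2 + 22) = Gamma(98, 24).
Total count: 7 + 11 + 2 + 18 = 38.
Total exposure: 2 + 7 + 1 + 7 = 17 weeks.
After the second batch: Gamma(98 + 38, 24 + 17) = Gamma(136, 41).
Predictive mean over a 4-week window = T·E[λ|data] = 4·136/41 = 544/41.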